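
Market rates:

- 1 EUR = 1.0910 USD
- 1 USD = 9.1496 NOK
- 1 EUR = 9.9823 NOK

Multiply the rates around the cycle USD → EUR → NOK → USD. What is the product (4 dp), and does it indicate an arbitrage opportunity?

Around USD → EUR → NOK → USD: 1 ÷ 1.0910 × 9.9823 ÷ 9.1496 = 1.000009
Product ≈ 1 (deviation 0.001%, within rounding noise).

1.0000 (no arbitrage)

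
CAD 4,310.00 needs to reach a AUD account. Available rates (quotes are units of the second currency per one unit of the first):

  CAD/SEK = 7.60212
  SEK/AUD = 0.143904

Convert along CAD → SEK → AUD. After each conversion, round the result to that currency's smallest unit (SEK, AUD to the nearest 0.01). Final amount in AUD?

AUD 4,715.03

CAD 4,310.00 × 7.60212 = SEK 32,765.14
SEK 32,765.14 × 0.143904 = AUD 4,715.03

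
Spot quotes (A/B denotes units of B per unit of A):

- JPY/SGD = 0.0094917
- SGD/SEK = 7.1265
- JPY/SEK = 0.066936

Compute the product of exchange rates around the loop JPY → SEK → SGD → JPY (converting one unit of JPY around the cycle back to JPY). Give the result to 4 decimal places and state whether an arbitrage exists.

0.9896 (arbitrage exists)

Around JPY → SEK → SGD → JPY: 1 × 0.066936 ÷ 7.1265 ÷ 0.0094917 = 0.989554
Product < 1; profitable direction is JPY → SGD → SEK → JPY.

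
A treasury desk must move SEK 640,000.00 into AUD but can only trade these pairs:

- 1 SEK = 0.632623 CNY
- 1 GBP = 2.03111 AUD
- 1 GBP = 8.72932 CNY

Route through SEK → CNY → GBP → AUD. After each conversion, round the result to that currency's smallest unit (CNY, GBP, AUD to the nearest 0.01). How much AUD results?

SEK 640,000.00 × 0.632623 = CNY 404,878.72
CNY 404,878.72 ÷ 8.72932 = GBP 46,381.47
GBP 46,381.47 × 2.03111 = AUD 94,205.87

AUD 94,205.87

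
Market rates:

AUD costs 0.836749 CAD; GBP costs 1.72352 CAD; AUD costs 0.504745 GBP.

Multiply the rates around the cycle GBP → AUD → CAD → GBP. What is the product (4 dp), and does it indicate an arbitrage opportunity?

0.9618 (arbitrage exists)

Around GBP → AUD → CAD → GBP: 1 ÷ 0.504745 × 0.836749 ÷ 1.72352 = 0.961849
Product < 1; profitable direction is GBP → CAD → AUD → GBP.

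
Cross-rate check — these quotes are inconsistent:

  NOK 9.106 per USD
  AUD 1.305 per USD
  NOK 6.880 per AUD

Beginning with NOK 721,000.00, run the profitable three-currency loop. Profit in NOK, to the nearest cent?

Profitable loop is NOK → AUD → USD → NOK:
NOK 721,000.00 ÷ 6.880 = AUD 104,796.51
AUD 104,796.51 ÷ 1.305 = USD 80,303.84
USD 80,303.84 × 9.106 = NOK 731,246.77
Profit = NOK 731,246.77 − NOK 721,000.00

Profit: NOK 10,246.77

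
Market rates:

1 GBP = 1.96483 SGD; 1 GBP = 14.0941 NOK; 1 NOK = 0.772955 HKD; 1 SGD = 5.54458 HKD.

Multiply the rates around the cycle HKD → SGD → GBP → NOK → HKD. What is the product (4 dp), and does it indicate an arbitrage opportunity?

1.0000 (no arbitrage)

Around HKD → SGD → GBP → NOK → HKD: 1 ÷ 5.54458 ÷ 1.96483 × 14.0941 × 0.772955 = 0.999995
Product ≈ 1 (deviation 0.000%, within rounding noise).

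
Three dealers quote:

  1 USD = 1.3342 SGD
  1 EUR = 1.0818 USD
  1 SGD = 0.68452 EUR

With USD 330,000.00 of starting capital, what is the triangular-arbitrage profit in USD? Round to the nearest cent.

Profitable loop is USD → EUR → SGD → USD:
USD 330,000.00 ÷ 1.0818 = EUR 305,047.14
EUR 305,047.14 ÷ 0.68452 = SGD 445,636.57
SGD 445,636.57 ÷ 1.3342 = USD 334,010.32
Profit = USD 334,010.32 − USD 330,000.00

Profit: USD 4,010.32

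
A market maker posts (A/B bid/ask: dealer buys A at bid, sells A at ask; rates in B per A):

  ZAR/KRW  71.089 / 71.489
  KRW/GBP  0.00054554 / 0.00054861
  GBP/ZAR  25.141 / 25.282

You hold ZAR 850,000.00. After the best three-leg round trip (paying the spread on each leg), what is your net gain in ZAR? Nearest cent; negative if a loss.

Net profit: ZAR 7,244.20

Best loop ZAR → GBP → KRW → ZAR:
ZAR 850,000.00 ÷ 25.282 (buy GBP at ask) = GBP 33,620.76
GBP 33,620.76 ÷ 0.00054861 (buy KRW at ask) = KRW 61,283,531
KRW 61,283,531 ÷ 71.489 (buy ZAR at ask) = ZAR 857,244.20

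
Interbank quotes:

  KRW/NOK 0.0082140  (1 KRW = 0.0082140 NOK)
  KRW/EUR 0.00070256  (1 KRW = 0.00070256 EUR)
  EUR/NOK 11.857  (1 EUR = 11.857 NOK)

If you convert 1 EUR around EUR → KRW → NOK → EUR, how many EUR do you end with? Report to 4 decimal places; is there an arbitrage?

0.9860 (arbitrage exists)

Around EUR → KRW → NOK → EUR: 1 ÷ 0.00070256 × 0.0082140 ÷ 11.857 = 0.986044
Product < 1; profitable direction is EUR → NOK → KRW → EUR.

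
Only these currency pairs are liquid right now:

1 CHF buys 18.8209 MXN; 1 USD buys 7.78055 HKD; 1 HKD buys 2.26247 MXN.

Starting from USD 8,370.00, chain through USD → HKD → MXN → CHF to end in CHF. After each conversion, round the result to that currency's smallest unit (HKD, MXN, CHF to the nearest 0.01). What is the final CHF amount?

CHF 7,828.49

USD 8,370.00 × 7.78055 = HKD 65,123.20
HKD 65,123.20 × 2.26247 = MXN 147,339.29
MXN 147,339.29 ÷ 18.8209 = CHF 7,828.49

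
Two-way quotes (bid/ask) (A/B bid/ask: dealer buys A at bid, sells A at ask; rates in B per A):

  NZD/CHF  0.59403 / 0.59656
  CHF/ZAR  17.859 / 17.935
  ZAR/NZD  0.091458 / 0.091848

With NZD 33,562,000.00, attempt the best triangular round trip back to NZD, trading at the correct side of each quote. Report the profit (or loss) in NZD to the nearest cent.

Best loop NZD → ZAR → CHF → NZD:
NZD 33,562,000.00 ÷ 0.091848 (buy ZAR at ask) = ZAR 365,408,065.50
ZAR 365,408,065.50 ÷ 17.935 (buy CHF at ask) = CHF 20,374,020.94
CHF 20,374,020.94 ÷ 0.59656 (buy NZD at ask) = NZD 34,152,509.28

Net profit: NZD 590,509.28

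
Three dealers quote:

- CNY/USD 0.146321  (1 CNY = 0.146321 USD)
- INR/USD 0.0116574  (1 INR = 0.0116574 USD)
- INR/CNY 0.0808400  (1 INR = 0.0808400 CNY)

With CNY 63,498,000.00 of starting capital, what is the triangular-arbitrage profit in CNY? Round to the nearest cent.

Profit: CNY 932,472.06

Profitable loop is CNY → USD → INR → CNY:
CNY 63,498,000.00 × 0.146321 = USD 9,291,090.86
USD 9,291,090.86 ÷ 0.0116574 = INR 797,012,271.86
INR 797,012,271.86 × 0.0808400 = CNY 64,430,472.06
Profit = CNY 64,430,472.06 − CNY 63,498,000.00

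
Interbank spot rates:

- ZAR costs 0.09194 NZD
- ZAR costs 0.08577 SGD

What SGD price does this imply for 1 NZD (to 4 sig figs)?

1 NZD ÷ 0.09194 = 10.8767 ZAR
10.8767 ZAR × 0.08577 = 0.932891 SGD

NZD/SGD = 0.9329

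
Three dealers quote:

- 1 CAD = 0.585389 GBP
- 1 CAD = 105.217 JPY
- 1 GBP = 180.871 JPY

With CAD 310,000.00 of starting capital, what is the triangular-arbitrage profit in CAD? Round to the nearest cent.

Profitable loop is CAD → GBP → JPY → CAD:
CAD 310,000.00 × 0.585389 = GBP 181,470.59
GBP 181,470.59 × 180.871 = JPY 32,822,767
JPY 32,822,767 ÷ 105.217 = CAD 311,953.08
Profit = CAD 311,953.08 − CAD 310,000.00

Profit: CAD 1,953.08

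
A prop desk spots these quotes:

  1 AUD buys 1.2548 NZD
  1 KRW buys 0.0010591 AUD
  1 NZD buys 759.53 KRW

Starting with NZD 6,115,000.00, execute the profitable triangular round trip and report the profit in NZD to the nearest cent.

Profit: NZD 57,383.08

Profitable loop is NZD → KRW → AUD → NZD:
NZD 6,115,000.00 × 759.53 = KRW 4,644,525,950
KRW 4,644,525,950 × 0.0010591 = AUD 4,919,017.43
AUD 4,919,017.43 × 1.2548 = NZD 6,172,383.08
Profit = NZD 6,172,383.08 − NZD 6,115,000.00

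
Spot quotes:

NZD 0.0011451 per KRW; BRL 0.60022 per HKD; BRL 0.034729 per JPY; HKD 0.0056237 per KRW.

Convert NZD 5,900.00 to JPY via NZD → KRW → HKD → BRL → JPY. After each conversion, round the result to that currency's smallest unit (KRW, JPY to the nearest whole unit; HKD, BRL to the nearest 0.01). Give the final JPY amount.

NZD 5,900.00 ÷ 0.0011451 = KRW 5,152,388
KRW 5,152,388 × 0.0056237 = HKD 28,975.48
HKD 28,975.48 × 0.60022 = BRL 17,391.66
BRL 17,391.66 ÷ 0.034729 = JPY 500,782

JPY 500,782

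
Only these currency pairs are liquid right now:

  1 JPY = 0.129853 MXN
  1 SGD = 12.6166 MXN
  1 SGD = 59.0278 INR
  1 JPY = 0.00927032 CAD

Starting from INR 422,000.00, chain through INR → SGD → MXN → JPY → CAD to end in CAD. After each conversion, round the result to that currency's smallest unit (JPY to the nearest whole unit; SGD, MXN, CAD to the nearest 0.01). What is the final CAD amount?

INR 422,000.00 ÷ 59.0278 = SGD 7,149.17
SGD 7,149.17 × 12.6166 = MXN 90,198.22
MXN 90,198.22 ÷ 0.129853 = JPY 694,618
JPY 694,618 × 0.00927032 = CAD 6,439.33

CAD 6,439.33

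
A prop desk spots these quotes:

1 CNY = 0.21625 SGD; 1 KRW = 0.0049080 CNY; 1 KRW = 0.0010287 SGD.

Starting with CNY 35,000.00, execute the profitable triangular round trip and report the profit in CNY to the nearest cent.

Profit: CNY 1,111.04

Profitable loop is CNY → SGD → KRW → CNY:
CNY 35,000.00 × 0.21625 = SGD 7,568.75
SGD 7,568.75 ÷ 0.0010287 = KRW 7,357,587
KRW 7,357,587 × 0.0049080 = CNY 36,111.04
Profit = CNY 36,111.04 − CNY 35,000.00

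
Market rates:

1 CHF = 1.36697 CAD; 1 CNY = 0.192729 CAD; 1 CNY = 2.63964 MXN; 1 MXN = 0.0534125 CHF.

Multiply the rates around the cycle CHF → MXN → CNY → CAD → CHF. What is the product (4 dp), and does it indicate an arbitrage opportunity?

1.0000 (no arbitrage)

Around CHF → MXN → CNY → CAD → CHF: 1 ÷ 0.0534125 ÷ 2.63964 × 0.192729 ÷ 1.36697 = 1.000001
Product ≈ 1 (deviation 0.000%, within rounding noise).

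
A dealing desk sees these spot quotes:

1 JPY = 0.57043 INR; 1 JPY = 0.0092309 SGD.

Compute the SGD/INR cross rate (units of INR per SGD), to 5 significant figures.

1 SGD ÷ 0.0092309 = 108.332 JPY
108.332 JPY × 0.57043 = 61.7957 INR

SGD/INR = 61.796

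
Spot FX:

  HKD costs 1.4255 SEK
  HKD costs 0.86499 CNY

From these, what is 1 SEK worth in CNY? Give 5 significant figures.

1 SEK ÷ 1.4255 = 0.701508 HKD
0.701508 HKD × 0.86499 = 0.606798 CNY

SEK/CNY = 0.60680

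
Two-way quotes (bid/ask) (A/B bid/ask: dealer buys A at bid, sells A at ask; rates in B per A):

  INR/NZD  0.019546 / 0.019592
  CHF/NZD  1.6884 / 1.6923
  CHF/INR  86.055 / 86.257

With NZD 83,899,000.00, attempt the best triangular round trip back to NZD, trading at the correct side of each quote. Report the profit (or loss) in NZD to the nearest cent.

Net result: NZD -76,809.40 (no profitable arbitrage after spreads)

Best loop NZD → INR → CHF → NZD:
NZD 83,899,000.00 ÷ 0.019592 (buy INR at ask) = INR 4,282,309,105.76
INR 4,282,309,105.76 ÷ 86.257 (buy CHF at ask) = CHF 49,645,931.41
CHF 49,645,931.41 × 1.6884 (sell CHF at bid) = NZD 83,822,190.60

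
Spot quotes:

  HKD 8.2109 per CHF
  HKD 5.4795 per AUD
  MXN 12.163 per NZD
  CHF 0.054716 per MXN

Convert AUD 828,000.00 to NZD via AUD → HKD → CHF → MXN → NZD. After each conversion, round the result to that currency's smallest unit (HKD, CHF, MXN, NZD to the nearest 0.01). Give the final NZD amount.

NZD 830,281.68

AUD 828,000.00 × 5.4795 = HKD 4,537,026.00
HKD 4,537,026.00 ÷ 8.2109 = CHF 552,561.35
CHF 552,561.35 ÷ 0.054716 = MXN 10,098,716.10
MXN 10,098,716.10 ÷ 12.163 = NZD 830,281.68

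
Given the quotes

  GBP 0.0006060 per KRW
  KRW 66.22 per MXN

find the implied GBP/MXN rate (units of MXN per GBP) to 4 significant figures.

GBP/MXN = 24.92

1 GBP ÷ 0.0006060 = 1650.17 KRW
1650.17 KRW ÷ 66.22 = 24.9194 MXN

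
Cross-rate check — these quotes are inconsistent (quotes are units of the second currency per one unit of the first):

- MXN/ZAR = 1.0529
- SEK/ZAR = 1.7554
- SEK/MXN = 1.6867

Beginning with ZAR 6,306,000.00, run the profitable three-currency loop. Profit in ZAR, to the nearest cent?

Profitable loop is ZAR → SEK → MXN → ZAR:
ZAR 6,306,000.00 ÷ 1.7554 = SEK 3,592,343.63
SEK 3,592,343.63 × 1.6867 = MXN 6,059,205.99
MXN 6,059,205.99 × 1.0529 = ZAR 6,379,737.99
Profit = ZAR 6,379,737.99 − ZAR 6,306,000.00

Profit: ZAR 73,737.99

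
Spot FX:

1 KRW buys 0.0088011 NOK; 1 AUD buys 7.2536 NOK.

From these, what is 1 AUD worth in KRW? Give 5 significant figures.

AUD/KRW = 824.17

1 AUD × 7.2536 = 7.2536 NOK
7.2536 NOK ÷ 0.0088011 = 824.17 KRW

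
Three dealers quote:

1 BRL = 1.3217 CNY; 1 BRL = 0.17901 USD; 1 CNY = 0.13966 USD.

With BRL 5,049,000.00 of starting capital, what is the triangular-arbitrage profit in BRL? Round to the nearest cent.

Profit: BRL 157,345.75

Profitable loop is BRL → CNY → USD → BRL:
BRL 5,049,000.00 × 1.3217 = CNY 6,673,263.30
CNY 6,673,263.30 × 0.13966 = USD 931,987.95
USD 931,987.95 ÷ 0.17901 = BRL 5,206,345.75
Profit = BRL 5,206,345.75 − BRL 5,049,000.00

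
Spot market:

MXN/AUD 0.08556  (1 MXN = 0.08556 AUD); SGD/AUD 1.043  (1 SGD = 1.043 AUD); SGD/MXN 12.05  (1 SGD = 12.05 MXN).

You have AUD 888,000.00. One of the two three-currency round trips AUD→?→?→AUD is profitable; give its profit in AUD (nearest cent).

Profit: AUD 10,337.34

Profitable loop is AUD → MXN → SGD → AUD:
AUD 888,000.00 ÷ 0.08556 = MXN 10,378,681.63
MXN 10,378,681.63 ÷ 12.05 = SGD 861,301.38
SGD 861,301.38 × 1.043 = AUD 898,337.34
Profit = AUD 898,337.34 − AUD 888,000.00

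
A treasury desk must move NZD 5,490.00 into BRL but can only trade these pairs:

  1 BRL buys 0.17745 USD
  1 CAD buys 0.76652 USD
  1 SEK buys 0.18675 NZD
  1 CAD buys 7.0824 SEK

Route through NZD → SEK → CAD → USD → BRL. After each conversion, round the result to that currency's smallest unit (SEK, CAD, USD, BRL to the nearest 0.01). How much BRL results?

BRL 17,929.90

NZD 5,490.00 ÷ 0.18675 = SEK 29,397.59
SEK 29,397.59 ÷ 7.0824 = CAD 4,150.79
CAD 4,150.79 × 0.76652 = USD 3,181.66
USD 3,181.66 ÷ 0.17745 = BRL 17,929.90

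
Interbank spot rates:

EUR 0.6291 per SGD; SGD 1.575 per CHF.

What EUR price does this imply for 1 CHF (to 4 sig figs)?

CHF/EUR = 0.9908

1 CHF × 1.575 = 1.575 SGD
1.575 SGD × 0.6291 = 0.990833 EUR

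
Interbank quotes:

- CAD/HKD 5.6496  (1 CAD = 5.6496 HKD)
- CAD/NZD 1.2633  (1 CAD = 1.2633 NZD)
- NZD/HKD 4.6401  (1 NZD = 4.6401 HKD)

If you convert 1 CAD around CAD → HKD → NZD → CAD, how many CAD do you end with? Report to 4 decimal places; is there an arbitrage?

0.9638 (arbitrage exists)

Around CAD → HKD → NZD → CAD: 1 × 5.6496 ÷ 4.6401 ÷ 1.2633 = 0.963793
Product < 1; profitable direction is CAD → NZD → HKD → CAD.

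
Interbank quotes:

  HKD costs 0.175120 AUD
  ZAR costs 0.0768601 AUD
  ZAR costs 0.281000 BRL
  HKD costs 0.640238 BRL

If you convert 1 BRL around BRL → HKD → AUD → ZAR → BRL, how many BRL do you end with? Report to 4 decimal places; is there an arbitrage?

1.0000 (no arbitrage)

Around BRL → HKD → AUD → ZAR → BRL: 1 ÷ 0.640238 × 0.175120 ÷ 0.0768601 × 0.281000 = 0.999999
Product ≈ 1 (deviation 0.000%, within rounding noise).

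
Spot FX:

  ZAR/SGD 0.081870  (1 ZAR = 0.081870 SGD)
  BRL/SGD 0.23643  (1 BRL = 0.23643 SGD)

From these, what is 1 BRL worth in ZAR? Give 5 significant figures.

BRL/ZAR = 2.8879

1 BRL × 0.23643 = 0.23643 SGD
0.23643 SGD ÷ 0.081870 = 2.88787 ZAR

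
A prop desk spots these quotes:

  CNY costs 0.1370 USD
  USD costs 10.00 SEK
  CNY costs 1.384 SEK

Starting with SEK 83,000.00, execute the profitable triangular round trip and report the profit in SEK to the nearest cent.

Profitable loop is SEK → USD → CNY → SEK:
SEK 83,000.00 ÷ 10.00 = USD 8,300.00
USD 8,300.00 ÷ 0.1370 = CNY 60,583.94
CNY 60,583.94 × 1.384 = SEK 83,848.18
Profit = SEK 83,848.18 − SEK 83,000.00

Profit: SEK 848.18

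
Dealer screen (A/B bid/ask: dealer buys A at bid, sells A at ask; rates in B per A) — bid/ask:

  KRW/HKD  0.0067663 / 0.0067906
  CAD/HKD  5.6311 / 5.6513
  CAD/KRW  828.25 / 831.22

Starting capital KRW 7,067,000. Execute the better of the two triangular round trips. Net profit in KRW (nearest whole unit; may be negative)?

Best loop KRW → CAD → HKD → KRW:
KRW 7,067,000 ÷ 831.22 (buy CAD at ask) = CAD 8,501.96
CAD 8,501.96 × 5.6311 (sell CAD at bid) = HKD 47,875.39
HKD 47,875.39 ÷ 0.0067906 (buy KRW at ask) = KRW 7,050,245

Net result: KRW -16,755 (no profitable arbitrage after spreads)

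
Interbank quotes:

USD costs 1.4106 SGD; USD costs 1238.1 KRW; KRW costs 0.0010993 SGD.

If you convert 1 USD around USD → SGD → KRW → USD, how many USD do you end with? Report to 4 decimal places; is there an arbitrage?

Around USD → SGD → KRW → USD: 1 × 1.4106 ÷ 0.0010993 ÷ 1238.1 = 1.036411
Product > 1; profitable direction is USD → SGD → KRW → USD.

1.0364 (arbitrage exists)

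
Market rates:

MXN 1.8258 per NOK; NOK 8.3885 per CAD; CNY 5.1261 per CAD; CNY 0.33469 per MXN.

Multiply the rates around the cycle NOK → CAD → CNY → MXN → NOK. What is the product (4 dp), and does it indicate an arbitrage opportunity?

Around NOK → CAD → CNY → MXN → NOK: 1 ÷ 8.3885 × 5.1261 ÷ 0.33469 ÷ 1.8258 = 1.000016
Product ≈ 1 (deviation 0.002%, within rounding noise).

1.0000 (no arbitrage)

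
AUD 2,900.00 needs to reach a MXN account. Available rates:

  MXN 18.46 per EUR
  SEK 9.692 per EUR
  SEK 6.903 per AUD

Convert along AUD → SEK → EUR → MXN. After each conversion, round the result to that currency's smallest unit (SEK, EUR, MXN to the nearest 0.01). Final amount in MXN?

MXN 38,128.95

AUD 2,900.00 × 6.903 = SEK 20,018.70
SEK 20,018.70 ÷ 9.692 = EUR 2,065.49
EUR 2,065.49 × 18.46 = MXN 38,128.95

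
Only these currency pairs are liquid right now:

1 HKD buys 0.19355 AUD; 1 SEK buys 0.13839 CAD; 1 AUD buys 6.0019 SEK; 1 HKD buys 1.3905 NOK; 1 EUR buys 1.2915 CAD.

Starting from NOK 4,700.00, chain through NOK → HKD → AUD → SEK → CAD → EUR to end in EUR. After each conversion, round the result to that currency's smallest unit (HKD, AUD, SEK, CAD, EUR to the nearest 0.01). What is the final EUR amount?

NOK 4,700.00 ÷ 1.3905 = HKD 3,380.08
HKD 3,380.08 × 0.19355 = AUD 654.21
AUD 654.21 × 6.0019 = SEK 3,926.50
SEK 3,926.50 × 0.13839 = CAD 543.39
CAD 543.39 ÷ 1.2915 = EUR 420.74

EUR 420.74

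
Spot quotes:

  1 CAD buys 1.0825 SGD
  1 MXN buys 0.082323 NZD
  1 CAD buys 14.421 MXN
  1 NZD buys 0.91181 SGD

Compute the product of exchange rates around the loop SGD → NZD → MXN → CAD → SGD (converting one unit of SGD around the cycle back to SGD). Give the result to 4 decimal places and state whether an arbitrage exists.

1.0000 (no arbitrage)

Around SGD → NZD → MXN → CAD → SGD: 1 ÷ 0.91181 ÷ 0.082323 ÷ 14.421 × 1.0825 = 1.000016
Product ≈ 1 (deviation 0.002%, within rounding noise).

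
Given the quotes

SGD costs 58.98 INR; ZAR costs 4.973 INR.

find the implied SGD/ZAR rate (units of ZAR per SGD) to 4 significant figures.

SGD/ZAR = 11.86

1 SGD × 58.98 = 58.98 INR
58.98 INR ÷ 4.973 = 11.86 ZAR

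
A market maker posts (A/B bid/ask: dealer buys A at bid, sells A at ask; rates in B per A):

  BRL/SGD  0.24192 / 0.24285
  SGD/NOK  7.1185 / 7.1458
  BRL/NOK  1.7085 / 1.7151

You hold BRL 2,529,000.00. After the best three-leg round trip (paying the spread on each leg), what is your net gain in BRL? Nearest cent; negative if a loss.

Best loop BRL → SGD → NOK → BRL:
BRL 2,529,000.00 × 0.24192 (sell BRL at bid) = SGD 611,815.68
SGD 611,815.68 × 7.1185 (sell SGD at bid) = NOK 4,355,209.92
NOK 4,355,209.92 ÷ 1.7151 (buy BRL at ask) = BRL 2,539,332.94

Net profit: BRL 10,332.94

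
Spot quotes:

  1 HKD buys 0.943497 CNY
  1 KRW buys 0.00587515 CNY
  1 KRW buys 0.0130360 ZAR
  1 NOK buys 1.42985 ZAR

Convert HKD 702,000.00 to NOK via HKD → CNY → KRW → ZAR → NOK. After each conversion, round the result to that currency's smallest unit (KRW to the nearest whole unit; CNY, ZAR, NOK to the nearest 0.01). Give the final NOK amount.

HKD 702,000.00 × 0.943497 = CNY 662,334.89
CNY 662,334.89 ÷ 0.00587515 = KRW 112,734,975
KRW 112,734,975 × 0.0130360 = ZAR 1,469,613.13
ZAR 1,469,613.13 ÷ 1.42985 = NOK 1,027,809.30

NOK 1,027,809.30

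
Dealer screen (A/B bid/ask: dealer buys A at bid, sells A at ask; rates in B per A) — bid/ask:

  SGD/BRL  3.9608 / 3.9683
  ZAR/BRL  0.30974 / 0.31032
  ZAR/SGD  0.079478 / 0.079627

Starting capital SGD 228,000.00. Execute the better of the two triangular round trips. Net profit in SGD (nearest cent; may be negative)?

Best loop SGD → BRL → ZAR → SGD:
SGD 228,000.00 × 3.9608 (sell SGD at bid) = BRL 903,062.40
BRL 903,062.40 ÷ 0.31032 (buy ZAR at ask) = ZAR 2,910,100.54
ZAR 2,910,100.54 × 0.079478 (sell ZAR at bid) = SGD 231,288.97

Net profit: SGD 3,288.97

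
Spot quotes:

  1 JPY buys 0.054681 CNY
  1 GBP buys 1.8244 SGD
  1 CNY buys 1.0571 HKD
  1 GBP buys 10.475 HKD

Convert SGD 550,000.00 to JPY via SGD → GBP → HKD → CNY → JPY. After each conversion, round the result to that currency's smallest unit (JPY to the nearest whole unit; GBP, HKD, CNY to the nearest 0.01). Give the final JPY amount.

SGD 550,000.00 ÷ 1.8244 = GBP 301,468.98
GBP 301,468.98 × 10.475 = HKD 3,157,887.57
HKD 3,157,887.57 ÷ 1.0571 = CNY 2,987,312.05
CNY 2,987,312.05 ÷ 0.054681 = JPY 54,631,628

JPY 54,631,628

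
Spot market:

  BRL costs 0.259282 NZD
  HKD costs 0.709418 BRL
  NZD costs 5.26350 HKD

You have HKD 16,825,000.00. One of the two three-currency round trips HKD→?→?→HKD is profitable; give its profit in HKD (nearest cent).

Profit: HKD 553,243.33

Profitable loop is HKD → NZD → BRL → HKD:
HKD 16,825,000.00 ÷ 5.26350 = NZD 3,196,542.22
NZD 3,196,542.22 ÷ 0.259282 = BRL 12,328,438.63
BRL 12,328,438.63 ÷ 0.709418 = HKD 17,378,243.33
Profit = HKD 17,378,243.33 − HKD 16,825,000.00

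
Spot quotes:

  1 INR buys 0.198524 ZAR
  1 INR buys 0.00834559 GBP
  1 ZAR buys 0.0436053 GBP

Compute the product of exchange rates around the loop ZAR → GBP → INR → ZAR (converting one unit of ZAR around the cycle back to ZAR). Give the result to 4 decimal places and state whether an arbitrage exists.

1.0373 (arbitrage exists)

Around ZAR → GBP → INR → ZAR: 1 × 0.0436053 ÷ 0.00834559 × 0.198524 = 1.037278
Product > 1; profitable direction is ZAR → GBP → INR → ZAR.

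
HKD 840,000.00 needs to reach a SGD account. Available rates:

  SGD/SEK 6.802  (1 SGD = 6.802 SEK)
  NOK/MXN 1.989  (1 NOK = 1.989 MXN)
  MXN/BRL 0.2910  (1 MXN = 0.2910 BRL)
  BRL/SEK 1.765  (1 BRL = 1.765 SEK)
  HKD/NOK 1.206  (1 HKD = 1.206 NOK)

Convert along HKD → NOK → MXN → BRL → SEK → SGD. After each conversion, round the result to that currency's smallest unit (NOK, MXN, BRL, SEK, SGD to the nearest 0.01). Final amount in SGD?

HKD 840,000.00 × 1.206 = NOK 1,013,040.00
NOK 1,013,040.00 × 1.989 = MXN 2,014,936.56
MXN 2,014,936.56 × 0.2910 = BRL 586,346.54
BRL 586,346.54 × 1.765 = SEK 1,034,901.64
SEK 1,034,901.64 ÷ 6.802 = SGD 152,146.67

SGD 152,146.67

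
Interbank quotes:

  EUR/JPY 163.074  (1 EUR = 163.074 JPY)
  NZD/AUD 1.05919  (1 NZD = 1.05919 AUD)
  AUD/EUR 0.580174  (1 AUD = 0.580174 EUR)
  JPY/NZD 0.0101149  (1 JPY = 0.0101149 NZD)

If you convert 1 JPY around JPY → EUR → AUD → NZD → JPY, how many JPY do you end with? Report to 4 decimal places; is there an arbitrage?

0.9866 (arbitrage exists)

Around JPY → EUR → AUD → NZD → JPY: 1 ÷ 163.074 ÷ 0.580174 ÷ 1.05919 ÷ 0.0101149 = 0.986556
Product < 1; profitable direction is JPY → NZD → AUD → EUR → JPY.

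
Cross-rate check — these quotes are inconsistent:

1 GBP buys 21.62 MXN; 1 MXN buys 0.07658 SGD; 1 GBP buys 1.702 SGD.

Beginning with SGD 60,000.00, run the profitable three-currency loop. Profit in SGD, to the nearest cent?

Profitable loop is SGD → MXN → GBP → SGD:
SGD 60,000.00 ÷ 0.07658 = MXN 783,494.38
MXN 783,494.38 ÷ 21.62 = GBP 36,239.33
GBP 36,239.33 × 1.702 = SGD 61,679.35
Profit = SGD 61,679.35 − SGD 60,000.00

Profit: SGD 1,679.35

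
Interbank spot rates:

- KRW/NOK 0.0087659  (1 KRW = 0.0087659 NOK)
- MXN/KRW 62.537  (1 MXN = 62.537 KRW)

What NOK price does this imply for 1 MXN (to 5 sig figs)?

1 MXN × 62.537 = 62.537 KRW
62.537 KRW × 0.0087659 = 0.548193 NOK

MXN/NOK = 0.54819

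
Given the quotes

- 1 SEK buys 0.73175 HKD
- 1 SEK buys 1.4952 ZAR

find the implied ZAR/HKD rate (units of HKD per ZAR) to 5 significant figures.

1 ZAR ÷ 1.4952 = 0.668807 SEK
0.668807 SEK × 0.73175 = 0.489399 HKD

ZAR/HKD = 0.48940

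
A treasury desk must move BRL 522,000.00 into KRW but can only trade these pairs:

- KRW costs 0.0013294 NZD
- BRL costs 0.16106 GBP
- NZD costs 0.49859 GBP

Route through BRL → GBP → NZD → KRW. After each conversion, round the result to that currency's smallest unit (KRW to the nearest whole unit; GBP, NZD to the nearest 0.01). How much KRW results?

BRL 522,000.00 × 0.16106 = GBP 84,073.32
GBP 84,073.32 ÷ 0.49859 = NZD 168,622.15
NZD 168,622.15 ÷ 0.0013294 = KRW 126,840,793

KRW 126,840,793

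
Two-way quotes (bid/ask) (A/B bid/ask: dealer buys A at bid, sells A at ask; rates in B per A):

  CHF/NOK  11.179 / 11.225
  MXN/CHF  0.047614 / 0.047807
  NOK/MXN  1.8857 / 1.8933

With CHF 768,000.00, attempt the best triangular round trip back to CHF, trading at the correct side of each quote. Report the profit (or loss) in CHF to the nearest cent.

Net profit: CHF 2,852.78

Best loop CHF → NOK → MXN → CHF:
CHF 768,000.00 × 11.179 (sell CHF at bid) = NOK 8,585,472.00
NOK 8,585,472.00 × 1.8857 (sell NOK at bid) = MXN 16,189,624.55
MXN 16,189,624.55 × 0.047614 (sell MXN at bid) = CHF 770,852.78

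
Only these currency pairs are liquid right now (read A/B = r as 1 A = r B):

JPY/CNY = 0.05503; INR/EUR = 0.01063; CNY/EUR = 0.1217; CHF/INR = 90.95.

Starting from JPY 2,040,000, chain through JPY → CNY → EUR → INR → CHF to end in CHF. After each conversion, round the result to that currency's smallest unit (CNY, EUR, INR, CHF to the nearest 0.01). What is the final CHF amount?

JPY 2,040,000 × 0.05503 = CNY 112,261.20
CNY 112,261.20 × 0.1217 = EUR 13,662.19
EUR 13,662.19 ÷ 0.01063 = INR 1,285,248.35
INR 1,285,248.35 ÷ 90.95 = CHF 14,131.37

CHF 14,131.37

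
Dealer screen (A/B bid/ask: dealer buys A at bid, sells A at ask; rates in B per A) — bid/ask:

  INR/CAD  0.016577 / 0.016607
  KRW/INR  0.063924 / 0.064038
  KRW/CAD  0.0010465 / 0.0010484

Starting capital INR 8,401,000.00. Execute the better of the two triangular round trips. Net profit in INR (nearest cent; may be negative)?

Net profit: INR 90,293.51

Best loop INR → CAD → KRW → INR:
INR 8,401,000.00 × 0.016577 (sell INR at bid) = CAD 139,263.38
CAD 139,263.38 ÷ 0.0010484 (buy KRW at ask) = KRW 132,834,202
KRW 132,834,202 × 0.063924 (sell KRW at bid) = INR 8,491,293.51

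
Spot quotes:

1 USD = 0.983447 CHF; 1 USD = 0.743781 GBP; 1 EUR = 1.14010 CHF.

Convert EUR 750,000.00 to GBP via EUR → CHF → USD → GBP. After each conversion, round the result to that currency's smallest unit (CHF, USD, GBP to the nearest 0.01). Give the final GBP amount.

EUR 750,000.00 × 1.14010 = CHF 855,075.00
CHF 855,075.00 ÷ 0.983447 = USD 869,467.29
USD 869,467.29 × 0.743781 = GBP 646,693.25

GBP 646,693.25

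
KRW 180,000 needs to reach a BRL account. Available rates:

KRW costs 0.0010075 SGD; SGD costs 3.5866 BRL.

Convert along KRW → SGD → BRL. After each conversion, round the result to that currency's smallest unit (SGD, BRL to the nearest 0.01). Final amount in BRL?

KRW 180,000 × 0.0010075 = SGD 181.35
SGD 181.35 × 3.5866 = BRL 650.43

BRL 650.43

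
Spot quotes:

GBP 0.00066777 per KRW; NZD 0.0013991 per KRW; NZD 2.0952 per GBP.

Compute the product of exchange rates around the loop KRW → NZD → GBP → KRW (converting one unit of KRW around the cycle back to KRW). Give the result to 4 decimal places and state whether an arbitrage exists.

1.0000 (no arbitrage)

Around KRW → NZD → GBP → KRW: 1 × 0.0013991 ÷ 2.0952 ÷ 0.00066777 = 0.999992
Product ≈ 1 (deviation 0.001%, within rounding noise).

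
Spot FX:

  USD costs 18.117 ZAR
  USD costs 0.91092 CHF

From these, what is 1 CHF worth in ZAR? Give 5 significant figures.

1 CHF ÷ 0.91092 = 1.09779 USD
1.09779 USD × 18.117 = 19.8887 ZAR

CHF/ZAR = 19.889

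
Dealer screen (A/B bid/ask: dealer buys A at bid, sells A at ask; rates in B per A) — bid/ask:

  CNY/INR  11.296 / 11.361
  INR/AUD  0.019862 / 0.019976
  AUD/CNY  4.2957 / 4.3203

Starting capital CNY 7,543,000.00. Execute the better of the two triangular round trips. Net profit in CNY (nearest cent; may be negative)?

Net profit: CNY 150,166.17

Best loop CNY → AUD → INR → CNY:
CNY 7,543,000.00 ÷ 4.3203 (buy AUD at ask) = AUD 1,745,943.57
AUD 1,745,943.57 ÷ 0.019976 (buy INR at ask) = INR 87,402,060.91
INR 87,402,060.91 ÷ 11.361 (buy CNY at ask) = CNY 7,693,166.17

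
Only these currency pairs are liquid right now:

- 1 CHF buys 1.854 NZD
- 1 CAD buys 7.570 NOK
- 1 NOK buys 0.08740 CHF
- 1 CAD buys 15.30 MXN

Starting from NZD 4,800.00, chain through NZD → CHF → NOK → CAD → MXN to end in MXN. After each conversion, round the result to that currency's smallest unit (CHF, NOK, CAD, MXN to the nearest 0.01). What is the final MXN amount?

NZD 4,800.00 ÷ 1.854 = CHF 2,589.00
CHF 2,589.00 ÷ 0.08740 = NOK 29,622.43
NOK 29,622.43 ÷ 7.570 = CAD 3,913.13
CAD 3,913.13 × 15.30 = MXN 59,870.89

MXN 59,870.89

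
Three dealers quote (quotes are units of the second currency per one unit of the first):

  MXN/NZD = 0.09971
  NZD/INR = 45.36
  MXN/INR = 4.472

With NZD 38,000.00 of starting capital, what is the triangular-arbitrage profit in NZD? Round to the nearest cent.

Profitable loop is NZD → INR → MXN → NZD:
NZD 38,000.00 × 45.36 = INR 1,723,680.00
INR 1,723,680.00 ÷ 4.472 = MXN 385,438.28
MXN 385,438.28 × 0.09971 = NZD 38,432.05
Profit = NZD 38,432.05 − NZD 38,000.00

Profit: NZD 432.05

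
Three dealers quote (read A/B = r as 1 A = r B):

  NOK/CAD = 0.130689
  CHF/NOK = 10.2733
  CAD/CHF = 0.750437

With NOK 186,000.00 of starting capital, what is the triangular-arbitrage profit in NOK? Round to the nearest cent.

Profitable loop is NOK → CAD → CHF → NOK:
NOK 186,000.00 × 0.130689 = CAD 24,308.15
CAD 24,308.15 × 0.750437 = CHF 18,241.74
CHF 18,241.74 × 10.2733 = NOK 187,402.85
Profit = NOK 187,402.85 − NOK 186,000.00

Profit: NOK 1,402.85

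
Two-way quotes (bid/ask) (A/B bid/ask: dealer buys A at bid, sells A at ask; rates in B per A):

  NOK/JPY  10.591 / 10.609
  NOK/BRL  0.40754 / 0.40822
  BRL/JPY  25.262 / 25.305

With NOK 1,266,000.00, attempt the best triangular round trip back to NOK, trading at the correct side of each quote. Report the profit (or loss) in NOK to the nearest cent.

Net profit: NOK 31,986.14

Best loop NOK → JPY → BRL → NOK:
NOK 1,266,000.00 × 10.591 (sell NOK at bid) = JPY 13,408,206
JPY 13,408,206 ÷ 25.305 (buy BRL at ask) = BRL 529,863.90
BRL 529,863.90 ÷ 0.40822 (buy NOK at ask) = NOK 1,297,986.14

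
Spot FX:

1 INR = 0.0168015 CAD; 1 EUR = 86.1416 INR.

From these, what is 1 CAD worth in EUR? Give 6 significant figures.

1 CAD ÷ 0.0168015 = 59.5185 INR
59.5185 INR ÷ 86.1416 = 0.690938 EUR

CAD/EUR = 0.690938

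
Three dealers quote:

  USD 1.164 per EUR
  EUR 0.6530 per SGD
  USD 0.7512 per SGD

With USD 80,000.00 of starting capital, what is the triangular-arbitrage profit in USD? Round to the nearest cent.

Profit: USD 946.96

Profitable loop is USD → SGD → EUR → USD:
USD 80,000.00 ÷ 0.7512 = SGD 106,496.27
SGD 106,496.27 × 0.6530 = EUR 69,542.07
EUR 69,542.07 × 1.164 = USD 80,946.96
Profit = USD 80,946.96 − USD 80,000.00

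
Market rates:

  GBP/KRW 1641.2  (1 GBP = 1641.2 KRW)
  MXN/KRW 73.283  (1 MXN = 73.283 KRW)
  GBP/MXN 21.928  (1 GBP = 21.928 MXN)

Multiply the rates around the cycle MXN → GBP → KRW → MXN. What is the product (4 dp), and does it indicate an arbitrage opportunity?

1.0213 (arbitrage exists)

Around MXN → GBP → KRW → MXN: 1 ÷ 21.928 × 1641.2 ÷ 73.283 = 1.021314
Product > 1; profitable direction is MXN → GBP → KRW → MXN.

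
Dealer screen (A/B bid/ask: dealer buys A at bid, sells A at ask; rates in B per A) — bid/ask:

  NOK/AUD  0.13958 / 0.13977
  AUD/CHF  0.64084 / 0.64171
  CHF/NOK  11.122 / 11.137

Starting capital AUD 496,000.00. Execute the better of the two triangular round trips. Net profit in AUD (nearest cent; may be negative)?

Best loop AUD → NOK → CHF → AUD:
AUD 496,000.00 ÷ 0.13977 (buy NOK at ask) = NOK 3,548,687.13
NOK 3,548,687.13 ÷ 11.137 (buy CHF at ask) = CHF 318,639.41
CHF 318,639.41 ÷ 0.64171 (buy AUD at ask) = AUD 496,547.37

Net profit: AUD 547.37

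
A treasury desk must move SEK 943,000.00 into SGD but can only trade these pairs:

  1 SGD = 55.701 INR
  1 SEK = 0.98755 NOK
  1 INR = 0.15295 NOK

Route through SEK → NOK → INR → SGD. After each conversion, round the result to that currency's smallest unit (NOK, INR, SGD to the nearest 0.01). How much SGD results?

SEK 943,000.00 × 0.98755 = NOK 931,259.65
NOK 931,259.65 ÷ 0.15295 = INR 6,088,654.14
INR 6,088,654.14 ÷ 55.701 = SGD 109,309.60

SGD 109,309.60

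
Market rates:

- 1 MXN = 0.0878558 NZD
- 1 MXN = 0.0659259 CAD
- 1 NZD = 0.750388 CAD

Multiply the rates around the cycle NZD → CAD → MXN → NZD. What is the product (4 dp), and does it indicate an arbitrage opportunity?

1.0000 (no arbitrage)

Around NZD → CAD → MXN → NZD: 1 × 0.750388 ÷ 0.0659259 × 0.0878558 = 1.000001
Product ≈ 1 (deviation 0.000%, within rounding noise).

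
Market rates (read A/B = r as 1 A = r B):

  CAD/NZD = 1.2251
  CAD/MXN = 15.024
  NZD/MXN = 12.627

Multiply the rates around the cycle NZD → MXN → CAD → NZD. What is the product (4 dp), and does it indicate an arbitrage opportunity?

1.0296 (arbitrage exists)

Around NZD → MXN → CAD → NZD: 1 × 12.627 ÷ 15.024 × 1.2251 = 1.029642
Product > 1; profitable direction is NZD → MXN → CAD → NZD.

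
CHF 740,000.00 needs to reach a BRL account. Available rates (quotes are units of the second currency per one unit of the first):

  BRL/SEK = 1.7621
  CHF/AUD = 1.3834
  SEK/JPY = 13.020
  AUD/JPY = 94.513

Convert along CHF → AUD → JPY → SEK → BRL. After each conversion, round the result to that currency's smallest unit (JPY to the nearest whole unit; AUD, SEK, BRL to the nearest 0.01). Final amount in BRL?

BRL 4,217,251.51

CHF 740,000.00 × 1.3834 = AUD 1,023,716.00
AUD 1,023,716.00 × 94.513 = JPY 96,754,470
JPY 96,754,470 ÷ 13.020 = SEK 7,431,218.89
SEK 7,431,218.89 ÷ 1.7621 = BRL 4,217,251.51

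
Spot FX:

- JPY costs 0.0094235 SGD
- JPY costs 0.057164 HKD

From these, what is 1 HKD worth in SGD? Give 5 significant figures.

HKD/SGD = 0.16485

1 HKD ÷ 0.057164 = 17.4935 JPY
17.4935 JPY × 0.0094235 = 0.16485 SGD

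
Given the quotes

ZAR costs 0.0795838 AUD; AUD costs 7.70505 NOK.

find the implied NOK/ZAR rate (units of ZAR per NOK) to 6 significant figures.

1 NOK ÷ 7.70505 = 0.129785 AUD
0.129785 AUD ÷ 0.0795838 = 1.6308 ZAR

NOK/ZAR = 1.63080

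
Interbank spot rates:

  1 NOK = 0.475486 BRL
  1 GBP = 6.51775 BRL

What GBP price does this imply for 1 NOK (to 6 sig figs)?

1 NOK × 0.475486 = 0.475486 BRL
0.475486 BRL ÷ 6.51775 = 0.0729525 GBP

NOK/GBP = 0.0729525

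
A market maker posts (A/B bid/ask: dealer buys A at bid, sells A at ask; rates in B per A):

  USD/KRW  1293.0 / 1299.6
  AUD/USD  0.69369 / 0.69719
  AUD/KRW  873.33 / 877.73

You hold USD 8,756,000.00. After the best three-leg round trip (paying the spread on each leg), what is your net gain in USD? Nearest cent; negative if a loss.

Net profit: USD 191,645.50

Best loop USD → KRW → AUD → USD:
USD 8,756,000.00 × 1293.0 (sell USD at bid) = KRW 11,321,508,000
KRW 11,321,508,000 ÷ 877.73 (buy AUD at ask) = AUD 12,898,622.58
AUD 12,898,622.58 × 0.69369 (sell AUD at bid) = USD 8,947,645.50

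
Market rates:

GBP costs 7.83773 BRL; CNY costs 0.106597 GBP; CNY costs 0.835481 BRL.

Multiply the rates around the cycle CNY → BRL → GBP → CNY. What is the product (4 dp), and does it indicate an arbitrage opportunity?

Around CNY → BRL → GBP → CNY: 1 × 0.835481 ÷ 7.83773 ÷ 0.106597 = 1.000003
Product ≈ 1 (deviation 0.000%, within rounding noise).

1.0000 (no arbitrage)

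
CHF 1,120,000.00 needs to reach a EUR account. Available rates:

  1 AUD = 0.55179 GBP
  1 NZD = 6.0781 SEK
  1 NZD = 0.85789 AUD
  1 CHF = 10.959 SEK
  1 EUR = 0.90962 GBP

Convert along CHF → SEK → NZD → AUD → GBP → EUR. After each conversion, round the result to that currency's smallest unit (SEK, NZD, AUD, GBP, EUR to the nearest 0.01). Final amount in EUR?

CHF 1,120,000.00 × 10.959 = SEK 12,274,080.00
SEK 12,274,080.00 ÷ 6.0781 = NZD 2,019,394.22
NZD 2,019,394.22 × 0.85789 = AUD 1,732,418.11
AUD 1,732,418.11 × 0.55179 = GBP 955,930.99
GBP 955,930.99 ÷ 0.90962 = EUR 1,050,912.46

EUR 1,050,912.46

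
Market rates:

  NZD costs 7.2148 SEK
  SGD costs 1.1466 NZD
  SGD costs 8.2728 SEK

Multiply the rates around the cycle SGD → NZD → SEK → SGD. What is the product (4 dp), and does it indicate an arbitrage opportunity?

Around SGD → NZD → SEK → SGD: 1 × 1.1466 × 7.2148 ÷ 8.2728 = 0.999962
Product ≈ 1 (deviation 0.004%, within rounding noise).

1.0000 (no arbitrage)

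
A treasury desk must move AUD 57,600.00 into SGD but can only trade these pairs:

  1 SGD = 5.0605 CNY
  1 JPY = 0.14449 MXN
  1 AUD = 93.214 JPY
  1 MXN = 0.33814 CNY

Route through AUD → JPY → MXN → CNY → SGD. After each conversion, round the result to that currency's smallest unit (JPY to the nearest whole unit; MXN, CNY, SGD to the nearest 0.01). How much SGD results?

AUD 57,600.00 × 93.214 = JPY 5,369,126
JPY 5,369,126 × 0.14449 = MXN 775,785.02
MXN 775,785.02 × 0.33814 = CNY 262,323.95
CNY 262,323.95 ÷ 5.0605 = SGD 51,837.56

SGD 51,837.56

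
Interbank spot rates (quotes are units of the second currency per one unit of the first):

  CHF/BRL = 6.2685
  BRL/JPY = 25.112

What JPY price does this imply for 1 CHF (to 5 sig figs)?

1 CHF × 6.2685 = 6.2685 BRL
6.2685 BRL × 25.112 = 157.415 JPY

CHF/JPY = 157.41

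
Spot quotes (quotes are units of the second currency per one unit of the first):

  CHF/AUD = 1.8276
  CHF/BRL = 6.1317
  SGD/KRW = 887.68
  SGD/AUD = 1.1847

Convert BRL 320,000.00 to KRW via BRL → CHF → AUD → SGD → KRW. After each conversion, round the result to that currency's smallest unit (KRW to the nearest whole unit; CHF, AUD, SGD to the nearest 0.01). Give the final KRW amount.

KRW 71,465,803

BRL 320,000.00 ÷ 6.1317 = CHF 52,187.81
CHF 52,187.81 × 1.8276 = AUD 95,378.44
AUD 95,378.44 ÷ 1.1847 = SGD 80,508.52
SGD 80,508.52 × 887.68 = KRW 71,465,803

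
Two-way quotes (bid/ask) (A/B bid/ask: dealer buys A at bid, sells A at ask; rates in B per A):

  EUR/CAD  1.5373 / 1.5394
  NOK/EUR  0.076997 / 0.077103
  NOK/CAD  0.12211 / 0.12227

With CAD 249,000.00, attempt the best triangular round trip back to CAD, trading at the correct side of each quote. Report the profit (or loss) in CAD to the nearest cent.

Best loop CAD → EUR → NOK → CAD:
CAD 249,000.00 ÷ 1.5394 (buy EUR at ask) = EUR 161,751.33
EUR 161,751.33 ÷ 0.077103 (buy NOK at ask) = NOK 2,097,860.42
NOK 2,097,860.42 × 0.12211 (sell NOK at bid) = CAD 256,169.74

Net profit: CAD 7,169.74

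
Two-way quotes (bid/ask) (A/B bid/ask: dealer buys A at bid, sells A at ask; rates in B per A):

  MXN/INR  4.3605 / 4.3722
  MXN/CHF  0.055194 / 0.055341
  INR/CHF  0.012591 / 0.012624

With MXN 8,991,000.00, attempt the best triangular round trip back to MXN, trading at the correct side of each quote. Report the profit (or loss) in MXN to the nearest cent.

Net result: MXN -106.34 (no profitable arbitrage after spreads)

Best loop MXN → CHF → INR → MXN:
MXN 8,991,000.00 × 0.055194 (sell MXN at bid) = CHF 496,249.25
CHF 496,249.25 ÷ 0.012624 (buy INR at ask) = INR 39,309,985.27
INR 39,309,985.27 ÷ 4.3722 (buy MXN at ask) = MXN 8,990,893.66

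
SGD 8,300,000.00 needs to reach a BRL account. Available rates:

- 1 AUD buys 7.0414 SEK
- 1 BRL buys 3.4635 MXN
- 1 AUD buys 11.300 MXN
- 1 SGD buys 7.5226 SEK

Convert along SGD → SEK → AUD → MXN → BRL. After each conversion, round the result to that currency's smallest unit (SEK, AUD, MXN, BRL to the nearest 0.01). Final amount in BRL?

SGD 8,300,000.00 × 7.5226 = SEK 62,437,580.00
SEK 62,437,580.00 ÷ 7.0414 = AUD 8,867,211.07
AUD 8,867,211.07 × 11.300 = MXN 100,199,485.09
MXN 100,199,485.09 ÷ 3.4635 = BRL 28,930,124.18

BRL 28,930,124.18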